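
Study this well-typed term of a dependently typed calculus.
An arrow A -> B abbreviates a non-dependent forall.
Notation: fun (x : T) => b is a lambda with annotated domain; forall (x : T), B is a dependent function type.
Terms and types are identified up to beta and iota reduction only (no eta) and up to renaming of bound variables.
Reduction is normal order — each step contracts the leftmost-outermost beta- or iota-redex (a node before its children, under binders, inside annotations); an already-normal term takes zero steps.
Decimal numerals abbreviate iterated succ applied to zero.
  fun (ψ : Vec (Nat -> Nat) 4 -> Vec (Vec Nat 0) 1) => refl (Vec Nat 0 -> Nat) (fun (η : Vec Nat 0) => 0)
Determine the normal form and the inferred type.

reduced normal form:
  fun (ψ : Vec (Nat -> Nat) 4 -> Vec (Vec Nat 0) 1) => refl (Vec Nat 0 -> Nat) (fun (η : Vec Nat 0) => 0)
the term's type:
  (Vec (Nat -> Nat) 4 -> Vec (Vec Nat 0) 1) -> Eq (Vec Nat 0 -> Nat) (fun (ψ : Vec Nat 0) => 0) (fun (η : Vec Nat 0) => 0)


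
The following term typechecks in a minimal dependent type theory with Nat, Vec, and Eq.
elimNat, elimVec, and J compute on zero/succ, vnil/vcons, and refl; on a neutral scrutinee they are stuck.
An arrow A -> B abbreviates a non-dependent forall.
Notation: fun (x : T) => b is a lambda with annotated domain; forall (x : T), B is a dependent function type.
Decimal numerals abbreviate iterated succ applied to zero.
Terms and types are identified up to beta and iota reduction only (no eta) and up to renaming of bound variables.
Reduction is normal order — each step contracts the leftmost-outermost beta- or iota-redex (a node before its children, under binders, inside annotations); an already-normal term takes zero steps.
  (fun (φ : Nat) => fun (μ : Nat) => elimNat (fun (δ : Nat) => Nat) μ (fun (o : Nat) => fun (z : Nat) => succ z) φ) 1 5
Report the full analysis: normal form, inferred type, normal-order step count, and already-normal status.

resulting normal form:
  6
type:
  Nat
reduction steps (normal order): 6
term was already normal: no
first redex: a beta-redex


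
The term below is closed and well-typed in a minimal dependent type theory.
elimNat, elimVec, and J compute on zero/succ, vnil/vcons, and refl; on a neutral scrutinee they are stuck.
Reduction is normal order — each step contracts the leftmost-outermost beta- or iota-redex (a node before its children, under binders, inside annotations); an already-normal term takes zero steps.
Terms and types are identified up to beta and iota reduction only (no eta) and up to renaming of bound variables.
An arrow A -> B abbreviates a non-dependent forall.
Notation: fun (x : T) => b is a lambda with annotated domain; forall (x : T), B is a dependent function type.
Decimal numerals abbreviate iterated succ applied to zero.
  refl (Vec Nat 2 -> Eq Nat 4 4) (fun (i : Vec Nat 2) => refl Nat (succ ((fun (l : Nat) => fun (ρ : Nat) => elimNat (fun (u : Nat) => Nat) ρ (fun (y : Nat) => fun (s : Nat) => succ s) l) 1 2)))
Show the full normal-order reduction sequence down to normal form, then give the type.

reduction (normal order):
  refl (Vec Nat 2 -> Eq Nat 4 4) (fun (i : Vec Nat 2) => refl Nat (succ ((fun (l : Nat) => fun (ρ : Nat) => elimNat (fun (u : Nat) => Nat) ρ (fun (y : Nat) => fun (s : Nat) => succ s) l) 1 2)))
  ~> refl (Vec Nat 2 -> Eq Nat 4 4) (fun (i : Vec Nat 2) => refl Nat (succ ((fun (l : Nat) => elimNat (fun (ρ : Nat) => Nat) l (fun (u : Nat) => fun (y : Nat) => succ y) 1) 2)))
  ~> refl (Vec Nat 2 -> Eq Nat 4 4) (fun (i : Vec Nat 2) => refl Nat (succ (elimNat (fun (l : Nat) => Nat) 2 (fun (ρ : Nat) => fun (u : Nat) => succ u) 1)))
  ~> refl (Vec Nat 2 -> Eq Nat 4 4) (fun (i : Vec Nat 2) => refl Nat (succ ((fun (l : Nat) => fun (ρ : Nat) => succ ρ) 0 (elimNat (fun (u : Nat) => Nat) 2 (fun (y : Nat) => fun (s : Nat) => succ s) 0))))
  ~> refl (Vec Nat 2 -> Eq Nat 4 4) (fun (i : Vec Nat 2) => refl Nat (succ ((fun (l : Nat) => succ l) (elimNat (fun (ρ : Nat) => Nat) 2 (fun (u : Nat) => fun (y : Nat) => succ y) 0))))
  ~> refl (Vec Nat 2 -> Eq Nat 4 4) (fun (i : Vec Nat 2) => refl Nat (succ (succ (elimNat (fun (l : Nat) => Nat) 2 (fun (ρ : Nat) => fun (u : Nat) => succ u) 0))))
  ~> refl (Vec Nat 2 -> Eq Nat 4 4) (fun (i : Vec Nat 2) => refl Nat 4)
type:
  Eq (Vec Nat 2 -> Eq Nat 4 4) (fun (i : Vec Nat 2) => refl Nat 4) (fun (l : Vec Nat 2) => refl Nat 4)


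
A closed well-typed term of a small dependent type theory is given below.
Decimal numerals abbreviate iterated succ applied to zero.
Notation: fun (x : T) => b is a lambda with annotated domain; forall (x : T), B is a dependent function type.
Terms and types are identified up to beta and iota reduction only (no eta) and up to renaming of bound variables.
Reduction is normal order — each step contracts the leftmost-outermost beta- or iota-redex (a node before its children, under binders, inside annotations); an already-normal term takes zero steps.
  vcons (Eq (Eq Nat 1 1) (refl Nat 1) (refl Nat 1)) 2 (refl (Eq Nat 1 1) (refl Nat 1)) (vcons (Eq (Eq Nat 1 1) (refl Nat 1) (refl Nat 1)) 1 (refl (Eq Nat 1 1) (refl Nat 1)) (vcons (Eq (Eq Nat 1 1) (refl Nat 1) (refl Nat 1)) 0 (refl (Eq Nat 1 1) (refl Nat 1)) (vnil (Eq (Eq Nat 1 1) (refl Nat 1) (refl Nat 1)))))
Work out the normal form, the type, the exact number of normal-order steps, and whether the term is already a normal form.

resulting normal form:
  vcons (Eq (Eq Nat 1 1) (refl Nat 1) (refl Nat 1)) 2 (refl (Eq Nat 1 1) (refl Nat 1)) (vcons (Eq (Eq Nat 1 1) (refl Nat 1) (refl Nat 1)) 1 (refl (Eq Nat 1 1) (refl Nat 1)) (vcons (Eq (Eq Nat 1 1) (refl Nat 1) (refl Nat 1)) 0 (refl (Eq Nat 1 1) (refl Nat 1)) (vnil (Eq (Eq Nat 1 1) (refl Nat 1) (refl Nat 1)))))
the term's type:
  Vec (Eq (Eq Nat 1 1) (refl Nat 1) (refl Nat 1)) 3
steps to reach normal form (normal order): 0
started in normal form: yes


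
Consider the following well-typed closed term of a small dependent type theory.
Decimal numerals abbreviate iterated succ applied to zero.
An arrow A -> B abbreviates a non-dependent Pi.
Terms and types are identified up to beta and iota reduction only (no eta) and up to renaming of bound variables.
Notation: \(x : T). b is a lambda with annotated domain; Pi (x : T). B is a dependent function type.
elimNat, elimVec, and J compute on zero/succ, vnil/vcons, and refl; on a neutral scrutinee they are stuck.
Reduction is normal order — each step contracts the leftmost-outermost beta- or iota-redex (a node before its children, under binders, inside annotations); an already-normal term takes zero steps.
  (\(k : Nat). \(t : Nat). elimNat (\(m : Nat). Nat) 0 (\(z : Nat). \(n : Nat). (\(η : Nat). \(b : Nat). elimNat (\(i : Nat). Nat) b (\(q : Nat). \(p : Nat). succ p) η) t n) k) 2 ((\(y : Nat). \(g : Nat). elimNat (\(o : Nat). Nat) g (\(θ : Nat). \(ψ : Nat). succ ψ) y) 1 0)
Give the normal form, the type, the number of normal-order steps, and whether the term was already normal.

normal form:
  2
the term's type:
  Nat
steps to reach normal form (normal order): 33
started in normal form: no
first redex: a beta-redex


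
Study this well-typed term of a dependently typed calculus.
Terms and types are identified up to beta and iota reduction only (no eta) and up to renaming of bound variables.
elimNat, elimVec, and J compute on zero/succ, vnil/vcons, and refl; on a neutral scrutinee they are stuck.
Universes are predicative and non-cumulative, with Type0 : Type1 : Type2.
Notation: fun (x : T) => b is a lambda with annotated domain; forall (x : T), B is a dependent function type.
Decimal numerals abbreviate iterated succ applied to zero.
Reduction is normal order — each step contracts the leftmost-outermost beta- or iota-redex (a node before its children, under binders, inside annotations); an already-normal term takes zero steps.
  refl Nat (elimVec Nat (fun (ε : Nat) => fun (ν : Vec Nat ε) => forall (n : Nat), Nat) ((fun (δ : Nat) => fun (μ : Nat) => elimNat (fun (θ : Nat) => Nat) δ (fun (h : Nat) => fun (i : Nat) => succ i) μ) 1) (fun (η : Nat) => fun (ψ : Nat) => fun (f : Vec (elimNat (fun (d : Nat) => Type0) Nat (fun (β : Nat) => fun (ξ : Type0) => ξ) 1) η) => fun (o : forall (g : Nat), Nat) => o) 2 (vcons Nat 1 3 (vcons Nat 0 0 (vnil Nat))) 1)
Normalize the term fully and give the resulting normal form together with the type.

normal form:
  refl Nat 2
type:
  Eq Nat 2 2
observation: normalization takes exactly 17 steps under the normal-order strategy.


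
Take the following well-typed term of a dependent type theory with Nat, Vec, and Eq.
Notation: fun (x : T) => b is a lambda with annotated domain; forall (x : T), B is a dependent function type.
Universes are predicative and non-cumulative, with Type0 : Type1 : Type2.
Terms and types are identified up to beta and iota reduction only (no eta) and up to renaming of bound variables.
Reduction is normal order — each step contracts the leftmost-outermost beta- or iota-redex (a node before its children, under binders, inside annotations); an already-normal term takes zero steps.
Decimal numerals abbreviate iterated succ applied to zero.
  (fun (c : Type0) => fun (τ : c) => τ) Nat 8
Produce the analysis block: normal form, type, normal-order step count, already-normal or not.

reduced normal form:
  8
type:
  Nat
normal-order step count: 2
already normal: no
first contracted redex: a beta-redex


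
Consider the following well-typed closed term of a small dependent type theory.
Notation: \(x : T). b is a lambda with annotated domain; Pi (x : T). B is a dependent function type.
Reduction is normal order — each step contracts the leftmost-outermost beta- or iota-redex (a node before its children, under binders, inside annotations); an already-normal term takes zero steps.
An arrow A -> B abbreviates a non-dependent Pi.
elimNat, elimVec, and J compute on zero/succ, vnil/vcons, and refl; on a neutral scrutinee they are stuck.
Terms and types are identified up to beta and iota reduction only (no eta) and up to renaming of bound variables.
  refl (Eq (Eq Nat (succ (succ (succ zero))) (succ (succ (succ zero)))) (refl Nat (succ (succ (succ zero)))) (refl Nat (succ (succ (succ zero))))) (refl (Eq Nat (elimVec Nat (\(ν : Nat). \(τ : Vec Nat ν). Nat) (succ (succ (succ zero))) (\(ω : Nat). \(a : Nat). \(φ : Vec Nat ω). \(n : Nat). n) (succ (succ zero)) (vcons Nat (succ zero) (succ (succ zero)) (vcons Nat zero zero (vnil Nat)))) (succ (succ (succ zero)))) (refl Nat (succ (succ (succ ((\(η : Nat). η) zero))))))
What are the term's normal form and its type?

reduced normal form:
  refl (Eq (Eq Nat (succ (succ (succ zero))) (succ (succ (succ zero)))) (refl Nat (succ (succ (succ zero)))) (refl Nat (succ (succ (succ zero))))) (refl (Eq Nat (succ (succ (succ zero))) (succ (succ (succ zero)))) (refl Nat (succ (succ (succ zero)))))
the term's type:
  Eq (Eq (Eq Nat (succ (succ (succ zero))) (succ (succ (succ zero)))) (refl Nat (succ (succ (succ zero)))) (refl Nat (succ (succ (succ zero))))) (refl (Eq Nat (succ (succ (succ zero))) (succ (succ (succ zero)))) (refl Nat (succ (succ (succ zero))))) (refl (Eq Nat (succ (succ (succ zero))) (succ (succ (succ zero)))) (refl Nat (succ (succ (succ zero)))))


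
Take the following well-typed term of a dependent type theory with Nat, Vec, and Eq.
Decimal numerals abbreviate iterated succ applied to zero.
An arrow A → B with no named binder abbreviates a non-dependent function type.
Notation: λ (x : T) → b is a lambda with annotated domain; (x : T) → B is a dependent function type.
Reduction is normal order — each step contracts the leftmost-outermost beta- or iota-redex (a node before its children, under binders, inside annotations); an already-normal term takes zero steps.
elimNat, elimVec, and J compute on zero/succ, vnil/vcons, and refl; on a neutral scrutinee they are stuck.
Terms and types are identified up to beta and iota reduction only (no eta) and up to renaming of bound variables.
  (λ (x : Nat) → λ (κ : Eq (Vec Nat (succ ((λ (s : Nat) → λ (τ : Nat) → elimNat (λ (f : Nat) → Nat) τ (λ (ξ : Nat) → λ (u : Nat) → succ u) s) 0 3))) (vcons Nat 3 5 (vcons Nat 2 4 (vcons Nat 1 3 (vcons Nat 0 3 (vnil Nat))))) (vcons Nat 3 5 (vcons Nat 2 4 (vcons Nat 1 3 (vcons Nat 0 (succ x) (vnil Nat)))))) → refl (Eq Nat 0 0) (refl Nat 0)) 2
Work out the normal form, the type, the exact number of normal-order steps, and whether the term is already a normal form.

reduced normal form:
  λ (x : Eq (Vec Nat 4) (vcons Nat 3 5 (vcons Nat 2 4 (vcons Nat 1 3 (vcons Nat 0 3 (vnil Nat))))) (vcons Nat 3 5 (vcons Nat 2 4 (vcons Nat 1 3 (vcons Nat 0 3 (vnil Nat)))))) → refl (Eq Nat 0 0) (refl Nat 0)
type:
  Eq (Vec Nat 4) (vcons Nat 3 5 (vcons Nat 2 4 (vcons Nat 1 3 (vcons Nat 0 3 (vnil Nat))))) (vcons Nat 3 5 (vcons Nat 2 4 (vcons Nat 1 3 (vcons Nat 0 3 (vnil Nat))))) → Eq (Eq Nat 0 0) (refl Nat 0) (refl Nat 0)
normal-order step count: 4
already normal: no
first contracted redex: a beta-redex


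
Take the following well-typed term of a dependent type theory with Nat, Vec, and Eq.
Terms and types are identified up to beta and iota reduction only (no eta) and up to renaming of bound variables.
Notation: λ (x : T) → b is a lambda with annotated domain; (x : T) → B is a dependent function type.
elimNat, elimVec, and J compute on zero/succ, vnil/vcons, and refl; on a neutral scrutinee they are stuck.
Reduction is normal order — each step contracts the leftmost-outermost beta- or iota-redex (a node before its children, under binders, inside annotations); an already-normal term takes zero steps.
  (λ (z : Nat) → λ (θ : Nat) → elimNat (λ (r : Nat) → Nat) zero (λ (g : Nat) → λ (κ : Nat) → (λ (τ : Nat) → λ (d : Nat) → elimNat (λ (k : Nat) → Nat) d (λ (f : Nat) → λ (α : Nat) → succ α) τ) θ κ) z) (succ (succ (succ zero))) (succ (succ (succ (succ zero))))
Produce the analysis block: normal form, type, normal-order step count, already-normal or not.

reduced normal form:
  succ (succ (succ (succ (succ (succ (succ (succ (succ (succ (succ (succ zero)))))))))))
inferred type:
  Nat
steps to reach normal form (normal order): 57
term was already normal: no
first redex: a beta-redex


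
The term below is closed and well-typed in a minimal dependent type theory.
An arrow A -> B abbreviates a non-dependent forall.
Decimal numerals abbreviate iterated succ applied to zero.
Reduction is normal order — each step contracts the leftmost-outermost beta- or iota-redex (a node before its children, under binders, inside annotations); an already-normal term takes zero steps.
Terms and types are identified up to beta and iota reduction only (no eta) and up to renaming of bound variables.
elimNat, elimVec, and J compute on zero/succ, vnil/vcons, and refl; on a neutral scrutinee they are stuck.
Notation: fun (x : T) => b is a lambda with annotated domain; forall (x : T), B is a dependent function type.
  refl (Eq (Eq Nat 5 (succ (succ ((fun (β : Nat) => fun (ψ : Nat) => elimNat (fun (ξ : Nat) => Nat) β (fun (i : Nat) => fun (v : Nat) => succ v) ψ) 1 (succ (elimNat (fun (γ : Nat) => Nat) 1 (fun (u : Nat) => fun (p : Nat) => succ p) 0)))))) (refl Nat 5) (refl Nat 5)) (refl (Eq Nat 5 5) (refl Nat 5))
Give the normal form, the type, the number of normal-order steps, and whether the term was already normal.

normal form:
  refl (Eq (Eq Nat 5 5) (refl Nat 5) (refl Nat 5)) (refl (Eq Nat 5 5) (refl Nat 5))
inferred type:
  Eq (Eq (Eq Nat 5 5) (refl Nat 5) (refl Nat 5)) (refl (Eq Nat 5 5) (refl Nat 5)) (refl (Eq Nat 5 5) (refl Nat 5))
reduction steps (normal order): 10
started in normal form: no
first redex: a beta-redex


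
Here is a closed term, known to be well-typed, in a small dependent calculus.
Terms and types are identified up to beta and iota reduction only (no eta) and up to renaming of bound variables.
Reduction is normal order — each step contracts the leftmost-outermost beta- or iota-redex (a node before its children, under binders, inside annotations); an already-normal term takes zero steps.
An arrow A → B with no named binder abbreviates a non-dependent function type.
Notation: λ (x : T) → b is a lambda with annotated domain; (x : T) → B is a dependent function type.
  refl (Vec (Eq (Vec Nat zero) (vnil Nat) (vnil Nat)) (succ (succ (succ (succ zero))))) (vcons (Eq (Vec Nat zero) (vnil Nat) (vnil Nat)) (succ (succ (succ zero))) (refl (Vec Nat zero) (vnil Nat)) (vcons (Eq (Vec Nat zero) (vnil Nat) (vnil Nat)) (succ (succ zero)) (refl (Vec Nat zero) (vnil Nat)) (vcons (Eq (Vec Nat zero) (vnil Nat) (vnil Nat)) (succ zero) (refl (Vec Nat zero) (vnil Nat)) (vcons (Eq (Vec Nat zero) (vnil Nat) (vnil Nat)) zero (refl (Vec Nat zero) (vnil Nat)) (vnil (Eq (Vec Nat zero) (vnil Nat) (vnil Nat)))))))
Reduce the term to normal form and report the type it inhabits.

reduced normal form:
  refl (Vec (Eq (Vec Nat zero) (vnil Nat) (vnil Nat)) (succ (succ (succ (succ zero))))) (vcons (Eq (Vec Nat zero) (vnil Nat) (vnil Nat)) (succ (succ (succ zero))) (refl (Vec Nat zero) (vnil Nat)) (vcons (Eq (Vec Nat zero) (vnil Nat) (vnil Nat)) (succ (succ zero)) (refl (Vec Nat zero) (vnil Nat)) (vcons (Eq (Vec Nat zero) (vnil Nat) (vnil Nat)) (succ zero) (refl (Vec Nat zero) (vnil Nat)) (vcons (Eq (Vec Nat zero) (vnil Nat) (vnil Nat)) zero (refl (Vec Nat zero) (vnil Nat)) (vnil (Eq (Vec Nat zero) (vnil Nat) (vnil Nat)))))))
type:
  Eq (Vec (Eq (Vec Nat zero) (vnil Nat) (vnil Nat)) (succ (succ (succ (succ zero))))) (vcons (Eq (Vec Nat zero) (vnil Nat) (vnil Nat)) (succ (succ (succ zero))) (refl (Vec Nat zero) (vnil Nat)) (vcons (Eq (Vec Nat zero) (vnil Nat) (vnil Nat)) (succ (succ zero)) (refl (Vec Nat zero) (vnil Nat)) (vcons (Eq (Vec Nat zero) (vnil Nat) (vnil Nat)) (succ zero) (refl (Vec Nat zero) (vnil Nat)) (vcons (Eq (Vec Nat zero) (vnil Nat) (vnil Nat)) zero (refl (Vec Nat zero) (vnil Nat)) (vnil (Eq (Vec Nat zero) (vnil Nat) (vnil Nat))))))) (vcons (Eq (Vec Nat zero) (vnil Nat) (vnil Nat)) (succ (succ (succ zero))) (refl (Vec Nat zero) (vnil Nat)) (vcons (Eq (Vec Nat zero) (vnil Nat) (vnil Nat)) (succ (succ zero)) (refl (Vec Nat zero) (vnil Nat)) (vcons (Eq (Vec Nat zero) (vnil Nat) (vnil Nat)) (succ zero) (refl (Vec Nat zero) (vnil Nat)) (vcons (Eq (Vec Nat zero) (vnil Nat) (vnil Nat)) zero (refl (Vec Nat zero) (vnil Nat)) (vnil (Eq (Vec Nat zero) (vnil Nat) (vnil Nat)))))))
observation: the term is already in normal form.


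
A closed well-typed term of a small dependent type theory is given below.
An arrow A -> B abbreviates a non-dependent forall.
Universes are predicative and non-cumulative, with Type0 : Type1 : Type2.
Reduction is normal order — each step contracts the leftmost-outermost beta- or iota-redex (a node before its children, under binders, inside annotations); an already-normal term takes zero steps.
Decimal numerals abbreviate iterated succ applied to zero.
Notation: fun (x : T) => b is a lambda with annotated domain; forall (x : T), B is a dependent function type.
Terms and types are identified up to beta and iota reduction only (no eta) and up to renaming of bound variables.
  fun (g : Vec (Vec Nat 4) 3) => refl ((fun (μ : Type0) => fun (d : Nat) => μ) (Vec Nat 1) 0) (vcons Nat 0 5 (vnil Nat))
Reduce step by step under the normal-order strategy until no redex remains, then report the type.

reduction (normal order):
  fun (g : Vec (Vec Nat 4) 3) => refl ((fun (μ : Type0) => fun (d : Nat) => μ) (Vec Nat 1) 0) (vcons Nat 0 5 (vnil Nat))
  ~> fun (g : Vec (Vec Nat 4) 3) => refl ((fun (μ : Nat) => Vec Nat 1) 0) (vcons Nat 0 5 (vnil Nat))
  ~> fun (g : Vec (Vec Nat 4) 3) => refl (Vec Nat 1) (vcons Nat 0 5 (vnil Nat))
inferred type:
  Vec (Vec Nat 4) 3 -> Eq (Vec Nat 1) (vcons Nat 0 5 (vnil Nat)) (vcons Nat 0 5 (vnil Nat))


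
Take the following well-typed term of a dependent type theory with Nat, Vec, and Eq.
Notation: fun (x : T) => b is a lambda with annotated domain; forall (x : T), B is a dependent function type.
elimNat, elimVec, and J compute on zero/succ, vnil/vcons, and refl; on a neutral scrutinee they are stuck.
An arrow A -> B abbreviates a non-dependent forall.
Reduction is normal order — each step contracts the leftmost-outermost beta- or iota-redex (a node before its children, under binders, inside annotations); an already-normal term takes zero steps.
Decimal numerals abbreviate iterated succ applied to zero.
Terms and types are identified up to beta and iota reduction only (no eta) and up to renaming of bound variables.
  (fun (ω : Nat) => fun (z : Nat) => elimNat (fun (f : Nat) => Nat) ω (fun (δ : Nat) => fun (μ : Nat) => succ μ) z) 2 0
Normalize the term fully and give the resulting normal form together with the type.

resulting normal form:
  2
type:
  Nat
observation: the term reaches its normal form after 3 normal-order steps.


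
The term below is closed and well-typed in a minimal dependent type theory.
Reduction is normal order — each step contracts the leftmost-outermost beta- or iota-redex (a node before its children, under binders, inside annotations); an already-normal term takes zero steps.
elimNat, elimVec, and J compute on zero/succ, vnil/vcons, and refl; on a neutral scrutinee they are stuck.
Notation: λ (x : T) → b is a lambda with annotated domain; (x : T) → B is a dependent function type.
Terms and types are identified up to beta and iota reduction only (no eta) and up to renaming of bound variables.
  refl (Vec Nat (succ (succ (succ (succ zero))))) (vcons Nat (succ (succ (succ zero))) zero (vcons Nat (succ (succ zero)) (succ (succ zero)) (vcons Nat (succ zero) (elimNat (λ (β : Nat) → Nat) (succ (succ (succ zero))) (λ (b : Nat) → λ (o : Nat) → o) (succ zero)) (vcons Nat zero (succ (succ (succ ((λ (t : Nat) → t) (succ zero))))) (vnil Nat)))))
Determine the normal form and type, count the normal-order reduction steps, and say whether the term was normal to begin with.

resulting normal form:
  refl (Vec Nat (succ (succ (succ (succ zero))))) (vcons Nat (succ (succ (succ zero))) zero (vcons Nat (succ (succ zero)) (succ (succ zero)) (vcons Nat (succ zero) (succ (succ (succ zero))) (vcons Nat zero (succ (succ (succ (succ zero)))) (vnil Nat)))))
inferred type:
  Eq (Vec Nat (succ (succ (succ (succ zero))))) (vcons Nat (succ (succ (succ zero))) zero (vcons Nat (succ (succ zero)) (succ (succ zero)) (vcons Nat (succ zero) (succ (succ (succ zero))) (vcons Nat zero (succ (succ (succ (succ zero)))) (vnil Nat))))) (vcons Nat (succ (succ (succ zero))) zero (vcons Nat (succ (succ zero)) (succ (succ zero)) (vcons Nat (succ zero) (succ (succ (succ zero))) (vcons Nat zero (succ (succ (succ (succ zero)))) (vnil Nat)))))
steps to reach normal form (normal order): 5
started in normal form: no
first contracted redex: an elimNat iota-redex


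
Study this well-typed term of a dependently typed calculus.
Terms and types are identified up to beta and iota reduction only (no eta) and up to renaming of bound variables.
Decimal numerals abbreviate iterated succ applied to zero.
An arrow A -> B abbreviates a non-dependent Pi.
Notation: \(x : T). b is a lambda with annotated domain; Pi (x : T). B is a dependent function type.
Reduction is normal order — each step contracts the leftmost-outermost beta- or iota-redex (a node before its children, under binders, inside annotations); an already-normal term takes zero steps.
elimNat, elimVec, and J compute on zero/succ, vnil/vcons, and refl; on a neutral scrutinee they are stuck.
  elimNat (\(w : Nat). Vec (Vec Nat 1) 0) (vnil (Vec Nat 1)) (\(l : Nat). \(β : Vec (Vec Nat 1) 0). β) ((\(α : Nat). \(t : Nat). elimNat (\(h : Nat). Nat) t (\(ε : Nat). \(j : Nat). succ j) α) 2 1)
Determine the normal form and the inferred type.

normal form:
  vnil (Vec Nat 1)
inferred type:
  Vec (Vec Nat 1) 0


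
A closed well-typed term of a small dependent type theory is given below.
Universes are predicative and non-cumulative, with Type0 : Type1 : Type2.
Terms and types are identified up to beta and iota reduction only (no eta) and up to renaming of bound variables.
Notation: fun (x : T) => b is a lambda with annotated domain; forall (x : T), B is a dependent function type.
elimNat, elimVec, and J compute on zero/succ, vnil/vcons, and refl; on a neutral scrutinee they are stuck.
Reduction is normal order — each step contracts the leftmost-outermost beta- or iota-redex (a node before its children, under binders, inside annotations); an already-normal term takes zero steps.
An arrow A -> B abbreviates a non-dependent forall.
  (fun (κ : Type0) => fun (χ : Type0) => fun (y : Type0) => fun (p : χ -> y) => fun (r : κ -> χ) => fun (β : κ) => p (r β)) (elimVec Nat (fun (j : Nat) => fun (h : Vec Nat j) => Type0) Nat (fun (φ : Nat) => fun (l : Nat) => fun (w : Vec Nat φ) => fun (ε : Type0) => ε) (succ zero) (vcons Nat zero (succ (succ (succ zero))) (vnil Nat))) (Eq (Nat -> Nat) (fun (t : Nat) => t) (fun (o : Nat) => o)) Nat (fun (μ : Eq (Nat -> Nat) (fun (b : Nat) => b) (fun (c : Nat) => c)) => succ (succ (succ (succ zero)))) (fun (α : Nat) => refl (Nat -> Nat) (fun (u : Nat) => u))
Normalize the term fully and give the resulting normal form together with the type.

resulting normal form:
  fun (κ : Nat) => succ (succ (succ (succ zero)))
inferred type:
  Nat -> Nat
observation: the leftmost-outermost redex is a beta-redex, and normalization takes 12 steps.


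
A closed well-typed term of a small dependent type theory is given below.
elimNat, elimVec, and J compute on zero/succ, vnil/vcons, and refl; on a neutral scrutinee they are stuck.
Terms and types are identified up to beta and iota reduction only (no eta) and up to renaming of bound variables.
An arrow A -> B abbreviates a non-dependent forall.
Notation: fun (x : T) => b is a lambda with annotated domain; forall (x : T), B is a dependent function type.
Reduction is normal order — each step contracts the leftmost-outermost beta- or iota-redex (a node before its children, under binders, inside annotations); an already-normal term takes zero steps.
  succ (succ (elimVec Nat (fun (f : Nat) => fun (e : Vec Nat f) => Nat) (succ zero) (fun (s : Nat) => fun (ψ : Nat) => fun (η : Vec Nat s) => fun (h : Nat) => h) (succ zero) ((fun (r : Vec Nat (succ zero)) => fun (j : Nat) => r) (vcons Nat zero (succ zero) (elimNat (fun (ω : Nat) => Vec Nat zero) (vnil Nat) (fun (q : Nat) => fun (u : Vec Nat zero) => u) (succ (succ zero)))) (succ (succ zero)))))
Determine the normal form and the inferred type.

resulting normal form:
  succ (succ (succ zero))
inferred type:
  Nat


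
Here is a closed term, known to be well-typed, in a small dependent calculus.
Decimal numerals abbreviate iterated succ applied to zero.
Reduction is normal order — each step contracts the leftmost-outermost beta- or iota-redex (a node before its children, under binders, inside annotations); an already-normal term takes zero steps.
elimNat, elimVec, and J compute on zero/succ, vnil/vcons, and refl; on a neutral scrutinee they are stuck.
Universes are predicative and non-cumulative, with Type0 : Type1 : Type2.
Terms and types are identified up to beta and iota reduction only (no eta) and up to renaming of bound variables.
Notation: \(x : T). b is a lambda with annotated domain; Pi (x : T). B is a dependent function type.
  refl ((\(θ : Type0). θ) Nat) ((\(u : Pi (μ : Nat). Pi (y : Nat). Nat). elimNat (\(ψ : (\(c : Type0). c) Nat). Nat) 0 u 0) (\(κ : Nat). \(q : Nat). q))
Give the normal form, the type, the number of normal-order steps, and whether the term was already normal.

resulting normal form:
  refl Nat 0
the term's type:
  Eq Nat 0 0
normal-order step count: 3
started in normal form: no
first redex: a beta-redex


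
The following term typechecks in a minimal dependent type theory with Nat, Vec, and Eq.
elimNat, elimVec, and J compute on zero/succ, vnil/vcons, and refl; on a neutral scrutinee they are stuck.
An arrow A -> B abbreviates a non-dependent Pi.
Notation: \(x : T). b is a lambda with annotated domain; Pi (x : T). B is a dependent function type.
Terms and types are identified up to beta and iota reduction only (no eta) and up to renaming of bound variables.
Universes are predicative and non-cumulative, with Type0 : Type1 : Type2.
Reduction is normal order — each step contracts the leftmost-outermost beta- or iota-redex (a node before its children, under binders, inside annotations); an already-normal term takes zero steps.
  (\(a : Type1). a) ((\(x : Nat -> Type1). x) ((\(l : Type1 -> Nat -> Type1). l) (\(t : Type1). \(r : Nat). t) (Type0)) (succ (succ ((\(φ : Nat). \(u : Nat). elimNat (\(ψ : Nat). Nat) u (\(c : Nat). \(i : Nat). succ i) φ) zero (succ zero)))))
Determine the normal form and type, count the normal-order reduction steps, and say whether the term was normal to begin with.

reduced normal form:
  Type0
inferred type:
  Type1
normal-order step count: 5
started in normal form: no
first redex: a beta-redex


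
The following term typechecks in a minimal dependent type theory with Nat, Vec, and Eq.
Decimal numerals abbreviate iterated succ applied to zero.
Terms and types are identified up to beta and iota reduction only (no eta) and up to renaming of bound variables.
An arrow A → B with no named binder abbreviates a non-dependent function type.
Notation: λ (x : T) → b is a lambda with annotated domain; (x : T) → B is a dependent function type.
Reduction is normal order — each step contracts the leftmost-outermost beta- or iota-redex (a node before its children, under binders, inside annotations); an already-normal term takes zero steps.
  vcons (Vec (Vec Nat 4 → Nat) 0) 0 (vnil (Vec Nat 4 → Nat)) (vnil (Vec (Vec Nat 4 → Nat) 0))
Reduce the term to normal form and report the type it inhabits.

normal form:
  vcons (Vec (Vec Nat 4 → Nat) 0) 0 (vnil (Vec Nat 4 → Nat)) (vnil (Vec (Vec Nat 4 → Nat) 0))
type:
  Vec (Vec (Vec Nat 4 → Nat) 0) 1


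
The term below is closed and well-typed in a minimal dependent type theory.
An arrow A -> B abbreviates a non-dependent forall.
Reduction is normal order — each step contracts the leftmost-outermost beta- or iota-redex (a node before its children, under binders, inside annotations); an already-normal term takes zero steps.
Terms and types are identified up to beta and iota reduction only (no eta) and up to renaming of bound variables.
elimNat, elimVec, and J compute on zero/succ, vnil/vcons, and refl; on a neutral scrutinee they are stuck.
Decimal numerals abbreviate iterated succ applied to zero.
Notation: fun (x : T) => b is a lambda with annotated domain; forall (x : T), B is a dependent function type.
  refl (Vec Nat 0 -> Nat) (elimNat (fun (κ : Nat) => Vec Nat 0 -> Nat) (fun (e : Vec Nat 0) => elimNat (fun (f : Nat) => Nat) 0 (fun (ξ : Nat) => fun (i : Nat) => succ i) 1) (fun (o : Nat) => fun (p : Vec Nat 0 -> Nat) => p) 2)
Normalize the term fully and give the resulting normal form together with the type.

resulting normal form:
  refl (Vec Nat 0 -> Nat) (fun (κ : Vec Nat 0) => 1)
type:
  Eq (Vec Nat 0 -> Nat) (fun (κ : Vec Nat 0) => 1) (fun (e : Vec Nat 0) => 1)
observation: contracting an elimNat iota-redex first, the term normalizes in 11 steps.


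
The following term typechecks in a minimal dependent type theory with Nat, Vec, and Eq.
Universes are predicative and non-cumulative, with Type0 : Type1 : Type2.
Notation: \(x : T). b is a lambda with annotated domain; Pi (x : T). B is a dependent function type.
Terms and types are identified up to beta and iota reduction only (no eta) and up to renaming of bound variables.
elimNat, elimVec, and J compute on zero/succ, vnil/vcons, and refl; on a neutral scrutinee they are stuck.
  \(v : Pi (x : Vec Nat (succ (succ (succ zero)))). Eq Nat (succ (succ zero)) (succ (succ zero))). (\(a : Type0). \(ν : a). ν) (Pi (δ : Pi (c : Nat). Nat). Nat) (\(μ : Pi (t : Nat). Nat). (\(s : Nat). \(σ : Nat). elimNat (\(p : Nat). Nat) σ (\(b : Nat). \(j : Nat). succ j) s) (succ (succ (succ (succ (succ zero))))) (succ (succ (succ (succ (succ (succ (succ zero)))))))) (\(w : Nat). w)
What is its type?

type:
  Pi (v : Pi (x : Vec Nat (succ (succ (succ zero)))). Eq Nat (succ (succ zero)) (succ (succ zero))). Nat


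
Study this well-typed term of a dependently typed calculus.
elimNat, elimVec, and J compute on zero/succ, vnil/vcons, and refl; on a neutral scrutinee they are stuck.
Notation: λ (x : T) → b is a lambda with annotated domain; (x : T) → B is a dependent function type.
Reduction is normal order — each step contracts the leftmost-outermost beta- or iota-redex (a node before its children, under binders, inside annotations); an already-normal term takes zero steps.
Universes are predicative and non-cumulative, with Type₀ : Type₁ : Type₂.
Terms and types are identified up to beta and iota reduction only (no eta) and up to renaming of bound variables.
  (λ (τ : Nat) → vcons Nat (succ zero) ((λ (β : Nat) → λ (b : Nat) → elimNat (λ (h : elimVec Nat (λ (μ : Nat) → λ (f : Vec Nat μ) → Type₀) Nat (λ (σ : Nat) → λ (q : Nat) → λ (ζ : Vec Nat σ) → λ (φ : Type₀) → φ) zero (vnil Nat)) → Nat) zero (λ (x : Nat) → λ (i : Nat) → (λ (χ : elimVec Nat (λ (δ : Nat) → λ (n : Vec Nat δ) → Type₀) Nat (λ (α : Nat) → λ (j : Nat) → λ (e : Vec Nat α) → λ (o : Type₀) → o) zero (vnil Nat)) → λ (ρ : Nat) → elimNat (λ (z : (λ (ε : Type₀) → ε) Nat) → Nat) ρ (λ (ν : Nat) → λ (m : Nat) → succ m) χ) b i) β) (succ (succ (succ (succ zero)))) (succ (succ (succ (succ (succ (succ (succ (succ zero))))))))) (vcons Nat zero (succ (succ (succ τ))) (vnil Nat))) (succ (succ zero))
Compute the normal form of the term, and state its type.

normal form:
  vcons Nat (succ zero) (succ (succ (succ (succ (succ (succ (succ (succ (succ (succ (succ (succ (succ (succ (succ (succ (succ (succ (succ (succ (succ (succ (succ (succ (succ (succ (succ (succ (succ (succ (succ (succ zero)))))))))))))))))))))))))))))))) (vcons Nat zero (succ (succ (succ (succ (succ zero))))) (vnil Nat))
type:
  Vec Nat (succ (succ zero))
observation: contracting a beta-redex first, the term normalizes in 124 steps.


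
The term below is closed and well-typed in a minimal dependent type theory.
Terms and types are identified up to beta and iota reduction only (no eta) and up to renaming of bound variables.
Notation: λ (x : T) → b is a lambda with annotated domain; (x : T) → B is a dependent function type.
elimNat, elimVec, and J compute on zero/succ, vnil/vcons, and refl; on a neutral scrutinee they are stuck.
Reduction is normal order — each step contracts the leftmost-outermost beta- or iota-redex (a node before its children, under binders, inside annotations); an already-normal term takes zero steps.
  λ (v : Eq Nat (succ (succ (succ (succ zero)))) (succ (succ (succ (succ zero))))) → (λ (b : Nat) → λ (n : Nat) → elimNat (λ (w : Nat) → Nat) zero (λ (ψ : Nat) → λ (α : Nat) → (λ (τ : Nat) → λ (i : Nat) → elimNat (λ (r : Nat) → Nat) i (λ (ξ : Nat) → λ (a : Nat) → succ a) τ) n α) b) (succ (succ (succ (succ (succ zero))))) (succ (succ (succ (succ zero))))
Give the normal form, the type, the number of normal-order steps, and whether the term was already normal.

normal form:
  λ (v : Eq Nat (succ (succ (succ (succ zero)))) (succ (succ (succ (succ zero))))) → succ (succ (succ (succ (succ (succ (succ (succ (succ (succ (succ (succ (succ (succ (succ (succ (succ (succ (succ (succ zero)))))))))))))))))))
the term's type:
  (v : Eq Nat (succ (succ (succ (succ zero)))) (succ (succ (succ (succ zero))))) → Nat
steps to reach normal form (normal order): 93
already normal: no
first redex: a beta-redex


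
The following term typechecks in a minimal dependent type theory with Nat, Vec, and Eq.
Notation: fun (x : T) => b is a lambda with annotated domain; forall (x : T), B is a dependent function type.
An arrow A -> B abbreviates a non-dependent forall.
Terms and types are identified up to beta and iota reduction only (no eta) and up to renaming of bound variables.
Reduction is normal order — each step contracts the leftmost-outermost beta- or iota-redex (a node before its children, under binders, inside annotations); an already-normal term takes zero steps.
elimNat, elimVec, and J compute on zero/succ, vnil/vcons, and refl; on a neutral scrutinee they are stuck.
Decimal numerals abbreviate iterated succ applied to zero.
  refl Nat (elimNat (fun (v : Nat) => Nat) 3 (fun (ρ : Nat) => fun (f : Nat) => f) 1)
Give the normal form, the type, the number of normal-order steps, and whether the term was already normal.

normal form:
  refl Nat 3
inferred type:
  Eq Nat 3 3
steps to reach normal form (normal order): 4
already normal: no
first contracted redex: an elimNat iota-redex


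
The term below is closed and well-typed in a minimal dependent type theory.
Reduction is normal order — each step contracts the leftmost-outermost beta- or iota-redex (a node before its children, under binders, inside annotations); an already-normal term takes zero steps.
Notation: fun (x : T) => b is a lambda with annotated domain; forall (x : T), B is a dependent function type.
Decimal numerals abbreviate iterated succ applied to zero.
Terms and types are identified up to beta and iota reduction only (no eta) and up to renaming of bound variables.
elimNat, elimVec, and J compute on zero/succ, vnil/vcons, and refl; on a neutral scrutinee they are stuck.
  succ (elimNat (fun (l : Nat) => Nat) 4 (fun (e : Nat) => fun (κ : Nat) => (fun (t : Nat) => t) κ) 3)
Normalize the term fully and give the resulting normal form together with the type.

reduced normal form:
  5
inferred type:
  Nat


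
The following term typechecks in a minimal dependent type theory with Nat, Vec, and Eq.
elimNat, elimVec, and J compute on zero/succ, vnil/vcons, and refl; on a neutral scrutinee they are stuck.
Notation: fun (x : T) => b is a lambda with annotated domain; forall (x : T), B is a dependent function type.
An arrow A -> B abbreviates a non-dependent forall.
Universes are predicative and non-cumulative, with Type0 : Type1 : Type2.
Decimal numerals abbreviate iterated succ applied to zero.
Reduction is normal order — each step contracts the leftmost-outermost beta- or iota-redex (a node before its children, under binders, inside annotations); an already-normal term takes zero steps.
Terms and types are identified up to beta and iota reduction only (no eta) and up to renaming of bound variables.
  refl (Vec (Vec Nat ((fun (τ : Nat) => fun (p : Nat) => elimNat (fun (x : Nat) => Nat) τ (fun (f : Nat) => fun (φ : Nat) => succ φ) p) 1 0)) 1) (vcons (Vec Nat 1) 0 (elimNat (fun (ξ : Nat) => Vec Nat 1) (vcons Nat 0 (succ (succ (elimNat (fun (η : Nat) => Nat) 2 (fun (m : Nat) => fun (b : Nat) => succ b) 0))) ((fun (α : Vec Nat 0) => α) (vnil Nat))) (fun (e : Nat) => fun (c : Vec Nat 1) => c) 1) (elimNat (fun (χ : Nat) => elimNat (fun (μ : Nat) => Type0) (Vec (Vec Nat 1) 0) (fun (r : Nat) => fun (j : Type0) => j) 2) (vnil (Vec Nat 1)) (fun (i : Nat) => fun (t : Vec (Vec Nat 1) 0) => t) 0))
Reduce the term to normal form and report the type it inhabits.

reduced normal form:
  refl (Vec (Vec Nat 1) 1) (vcons (Vec Nat 1) 0 (vcons Nat 0 4 (vnil Nat)) (vnil (Vec Nat 1)))
the term's type:
  Eq (Vec (Vec Nat 1) 1) (vcons (Vec Nat 1) 0 (vcons Nat 0 4 (vnil Nat)) (vnil (Vec Nat 1))) (vcons (Vec Nat 1) 0 (vcons Nat 0 4 (vnil Nat)) (vnil (Vec Nat 1)))


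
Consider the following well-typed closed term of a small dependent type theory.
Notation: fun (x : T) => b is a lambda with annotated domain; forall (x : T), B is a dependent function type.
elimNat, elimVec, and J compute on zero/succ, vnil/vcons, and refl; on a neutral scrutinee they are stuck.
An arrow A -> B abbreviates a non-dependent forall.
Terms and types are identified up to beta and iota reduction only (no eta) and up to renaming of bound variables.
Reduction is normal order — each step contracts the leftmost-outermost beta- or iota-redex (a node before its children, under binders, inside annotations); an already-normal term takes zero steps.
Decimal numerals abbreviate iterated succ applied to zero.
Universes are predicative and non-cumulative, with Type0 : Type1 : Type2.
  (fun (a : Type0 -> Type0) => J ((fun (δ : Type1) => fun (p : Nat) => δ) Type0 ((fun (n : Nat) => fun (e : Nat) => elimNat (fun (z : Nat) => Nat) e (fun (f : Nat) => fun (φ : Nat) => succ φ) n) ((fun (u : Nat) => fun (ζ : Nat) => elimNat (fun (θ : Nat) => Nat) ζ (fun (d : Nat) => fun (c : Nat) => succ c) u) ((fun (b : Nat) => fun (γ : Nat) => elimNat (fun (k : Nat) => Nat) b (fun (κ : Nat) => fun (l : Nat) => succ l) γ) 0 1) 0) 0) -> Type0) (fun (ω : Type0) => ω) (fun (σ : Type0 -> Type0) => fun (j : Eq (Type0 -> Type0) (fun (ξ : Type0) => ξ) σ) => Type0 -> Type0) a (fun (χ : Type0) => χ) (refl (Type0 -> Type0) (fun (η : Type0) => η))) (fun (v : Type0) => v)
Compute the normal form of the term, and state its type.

normal form:
  fun (a : Type0) => a
type:
  Type0 -> Type0
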